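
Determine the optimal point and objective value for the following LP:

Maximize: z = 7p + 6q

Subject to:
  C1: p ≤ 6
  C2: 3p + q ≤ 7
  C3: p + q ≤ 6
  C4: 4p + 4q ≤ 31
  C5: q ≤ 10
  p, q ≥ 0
p = 0.5, q = 5.5, z = 36.5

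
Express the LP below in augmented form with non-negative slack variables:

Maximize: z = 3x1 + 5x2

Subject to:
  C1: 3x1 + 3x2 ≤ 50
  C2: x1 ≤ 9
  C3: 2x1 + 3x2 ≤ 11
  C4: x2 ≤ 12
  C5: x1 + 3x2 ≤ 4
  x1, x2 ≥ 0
max z = 3x1 + 5x2

s.t.
  3x1 + 3x2 + s1 = 50
  x1 + s2 = 9
  2x1 + 3x2 + s3 = 11
  x2 + s4 = 12
  x1 + 3x2 + s5 = 4
  x1, x2, s1, s2, s3, s4, s5 ≥ 0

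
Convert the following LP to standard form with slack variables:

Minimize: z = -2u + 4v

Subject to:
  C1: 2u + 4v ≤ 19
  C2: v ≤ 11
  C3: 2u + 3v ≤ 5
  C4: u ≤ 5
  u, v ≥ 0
min z = -2u + 4v

s.t.
  2u + 4v + s1 = 19
  v + s2 = 11
  2u + 3v + s3 = 5
  u + s4 = 5
  u, v, s1, s2, s3, s4 ≥ 0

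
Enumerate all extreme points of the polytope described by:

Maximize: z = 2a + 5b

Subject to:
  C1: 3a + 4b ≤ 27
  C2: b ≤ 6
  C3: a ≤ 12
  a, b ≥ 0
Each vertex is the intersection of two constraint boundaries that also satisfies all remaining constraints:
  a = 0 and b = 0 → (0, 0)
  3a + 4b = 27 and b = 0 → (9, 0)
  3a + 4b = 27 and b = 6 → (1, 6)
  b = 6 and a = 0 → (0, 6)

Vertices: (0, 0), (9, 0), (1, 6), (0, 6)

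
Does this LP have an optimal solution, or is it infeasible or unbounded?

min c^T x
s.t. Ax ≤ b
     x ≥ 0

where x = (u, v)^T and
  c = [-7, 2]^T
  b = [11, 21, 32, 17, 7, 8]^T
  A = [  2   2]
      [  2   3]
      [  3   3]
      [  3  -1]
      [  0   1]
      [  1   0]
The point (5.5, 0) satisfies every constraint, so the LP is feasible; the constraints give u ≤ 8 and v ≤ 7, which with u, v ≥ 0 keep the feasible region inside a bounded box. A feasible, bounded LP attains a finite optimum at a vertex.

Evaluating z = -7u + 2v at each vertex:
  (0, 0): z = 0
  (5.5, 0): z = -38.5
  (0, 5.5): z = 11

Feasible with finite optimum z* = -38.5 at (5.5, 0).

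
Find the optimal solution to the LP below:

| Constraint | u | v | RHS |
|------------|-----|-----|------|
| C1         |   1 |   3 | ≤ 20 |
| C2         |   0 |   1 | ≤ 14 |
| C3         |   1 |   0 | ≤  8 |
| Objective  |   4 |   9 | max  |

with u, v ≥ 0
u = 8, v = 4, z = 68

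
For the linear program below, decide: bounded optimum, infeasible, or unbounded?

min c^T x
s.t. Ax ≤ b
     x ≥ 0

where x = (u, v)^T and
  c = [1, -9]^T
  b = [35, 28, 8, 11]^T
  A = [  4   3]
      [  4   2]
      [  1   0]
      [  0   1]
The point (0, 11) satisfies every constraint, so the LP is feasible; the constraints give u ≤ 8 and v ≤ 11, which with u, v ≥ 0 keep the feasible region inside a bounded box. A feasible, bounded LP attains a finite optimum at a vertex.

Evaluating z = u - 9v at each vertex:
  (0, 0): z = 0
  (7, 0): z = 7
  (3.5, 7): z = -59.5
  (0.5, 11): z = -98.5
  (0, 11): z = -99

The LP has an optimal solution: (0, 11) with z = -99.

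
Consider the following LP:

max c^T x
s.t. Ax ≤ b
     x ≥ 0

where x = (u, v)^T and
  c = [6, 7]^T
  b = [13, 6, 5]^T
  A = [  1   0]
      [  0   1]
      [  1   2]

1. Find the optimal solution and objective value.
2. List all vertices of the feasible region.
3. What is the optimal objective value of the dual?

1. u = 5, v = 0, z = 30
2. (0, 0), (5, 0), (0, 2.5)
3. 30 (by strong duality, equal to the primal optimum)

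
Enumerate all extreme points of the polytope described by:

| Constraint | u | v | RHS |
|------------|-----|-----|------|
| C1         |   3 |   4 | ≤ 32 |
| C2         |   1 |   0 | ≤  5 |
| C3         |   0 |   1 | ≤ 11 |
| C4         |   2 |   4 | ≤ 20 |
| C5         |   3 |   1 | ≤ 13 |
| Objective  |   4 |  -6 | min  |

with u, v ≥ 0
Each vertex is the intersection of two constraint boundaries that also satisfies all remaining constraints:
  u = 0 and v = 0 → (0, 0)
  3u + v = 13 and v = 0 → (4.333, 0)
  2u + 4v = 20 and 3u + v = 13 → (3.2, 3.4)
  2u + 4v = 20 and u = 0 → (0, 5)

Vertices: (0, 0), (4.333, 0), (3.2, 3.4), (0, 5)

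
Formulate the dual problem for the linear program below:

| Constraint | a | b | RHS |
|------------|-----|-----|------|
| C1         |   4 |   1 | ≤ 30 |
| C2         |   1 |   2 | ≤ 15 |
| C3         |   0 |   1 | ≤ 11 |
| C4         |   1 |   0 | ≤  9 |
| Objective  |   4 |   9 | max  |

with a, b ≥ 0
Minimize: z = 30y1 + 15y2 + 11y3 + 9y4

Subject to:
  C1: -4y1 - y2 - y4 ≤ -4
  C2: -y1 - 2y2 - y3 ≤ -9
  y1, y2, y3, y4 ≥ 0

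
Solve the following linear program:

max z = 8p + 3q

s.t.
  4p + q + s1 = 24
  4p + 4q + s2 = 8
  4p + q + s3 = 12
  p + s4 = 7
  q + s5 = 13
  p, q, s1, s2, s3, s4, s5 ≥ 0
Each vertex is the intersection of two constraint boundaries that also satisfies all remaining constraints:
  p = 0 and q = 0 → (0, 0)
  4p + 4q = 8 and q = 0 → (2, 0)
  4p + 4q = 8 and p = 0 → (0, 2)

Evaluating z = 8p + 3q at each vertex:
  (0, 0): z = 0
  (2, 0): z = 16
  (0, 2): z = 6

The maximum is at (2, 0) with z = 16.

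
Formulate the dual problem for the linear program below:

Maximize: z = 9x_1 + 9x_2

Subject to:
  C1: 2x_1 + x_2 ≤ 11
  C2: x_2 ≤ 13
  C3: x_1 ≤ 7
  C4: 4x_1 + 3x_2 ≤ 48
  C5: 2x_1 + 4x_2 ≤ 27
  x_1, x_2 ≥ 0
Minimize: z = 11y1 + 13y2 + 7y3 + 48y4 + 27y5

Subject to:
  C1: -2y1 - y3 - 4y4 - 2y5 ≤ -9
  C2: -y1 - y2 - 3y4 - 4y5 ≤ -9
  y1, y2, y3, y4, y5 ≥ 0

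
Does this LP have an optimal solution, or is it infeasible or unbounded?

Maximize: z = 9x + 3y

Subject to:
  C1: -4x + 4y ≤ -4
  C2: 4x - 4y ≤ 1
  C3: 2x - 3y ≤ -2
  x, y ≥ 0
C2 requires 4x - 4y ≤ 1, while C1 (-4x + 4y ≤ -4) is equivalent to 4x - 4y ≥ 4. Together they would need 4 ≤ 4x - 4y ≤ 1, which is impossible since 4 > 1. No point satisfies all constraints.

Infeasible — the constraint set is empty.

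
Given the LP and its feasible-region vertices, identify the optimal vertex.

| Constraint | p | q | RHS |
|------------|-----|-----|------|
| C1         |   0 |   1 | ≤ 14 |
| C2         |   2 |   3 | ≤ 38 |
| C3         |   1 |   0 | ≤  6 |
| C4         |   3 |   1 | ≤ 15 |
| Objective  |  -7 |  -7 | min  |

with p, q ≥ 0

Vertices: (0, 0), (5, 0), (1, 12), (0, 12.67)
Evaluating z = -7p - 7q at each vertex:
  (0, 0): z = 0
  (5, 0): z = -35
  (1, 12): z = -91
  (0, 12.67): z = -88.67

The smallest value is z = -91, attained at (1, 12).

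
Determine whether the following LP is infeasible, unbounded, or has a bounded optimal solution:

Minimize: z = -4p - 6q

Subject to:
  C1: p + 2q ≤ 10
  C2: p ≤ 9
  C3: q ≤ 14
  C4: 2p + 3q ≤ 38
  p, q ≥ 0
The point (9, 0.5) satisfies every constraint, so the LP is feasible; the constraints give p ≤ 9 and q ≤ 14, which with p, q ≥ 0 keep the feasible region inside a bounded box. A feasible, bounded LP attains a finite optimum at a vertex.

Evaluating z = -4p - 6q at each vertex:
  (0, 0): z = 0
  (9, 0): z = -36
  (9, 0.5): z = -39
  (0, 5): z = -30

Bounded optimum: z* = -39 at (9, 0.5).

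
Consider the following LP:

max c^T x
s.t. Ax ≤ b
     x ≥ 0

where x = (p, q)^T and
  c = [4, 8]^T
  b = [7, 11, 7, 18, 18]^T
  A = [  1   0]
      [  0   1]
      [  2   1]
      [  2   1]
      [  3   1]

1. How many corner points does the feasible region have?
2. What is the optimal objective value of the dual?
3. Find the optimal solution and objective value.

1. 3
2. 56 (by strong duality, equal to the primal optimum)
3. p = 0, q = 7, z = 56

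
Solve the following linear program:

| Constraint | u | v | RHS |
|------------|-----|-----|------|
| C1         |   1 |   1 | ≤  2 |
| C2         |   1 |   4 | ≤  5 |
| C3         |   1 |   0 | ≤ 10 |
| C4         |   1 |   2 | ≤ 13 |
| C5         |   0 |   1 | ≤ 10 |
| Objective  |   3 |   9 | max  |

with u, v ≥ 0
u = 1, v = 1, z = 12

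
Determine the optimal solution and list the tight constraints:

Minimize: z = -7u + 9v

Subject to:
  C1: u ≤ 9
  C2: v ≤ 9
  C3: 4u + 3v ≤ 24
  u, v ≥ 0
Optimal: u = 6, v = 0
Slack at optimum:
  C1: slack = 3
  C2: slack = 9
  C3: slack = 0 (binding)
  u ≥ 0: u = 6
  v ≥ 0: v = 0 (binding)
Binding constraints: C3, v ≥ 0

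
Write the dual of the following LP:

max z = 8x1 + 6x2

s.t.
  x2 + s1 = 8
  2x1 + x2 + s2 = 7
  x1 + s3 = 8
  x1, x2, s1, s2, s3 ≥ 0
Minimize: z = 8y1 + 7y2 + 8y3

Subject to:
  C1: -2y2 - y3 ≤ -8
  C2: -y1 - y2 ≤ -6
  y1, y2, y3 ≥ 0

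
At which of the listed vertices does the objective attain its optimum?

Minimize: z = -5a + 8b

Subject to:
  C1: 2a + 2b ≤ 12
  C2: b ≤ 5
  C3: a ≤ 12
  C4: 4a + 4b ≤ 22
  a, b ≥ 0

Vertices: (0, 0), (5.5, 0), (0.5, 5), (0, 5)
(5.5, 0) with z = -27.5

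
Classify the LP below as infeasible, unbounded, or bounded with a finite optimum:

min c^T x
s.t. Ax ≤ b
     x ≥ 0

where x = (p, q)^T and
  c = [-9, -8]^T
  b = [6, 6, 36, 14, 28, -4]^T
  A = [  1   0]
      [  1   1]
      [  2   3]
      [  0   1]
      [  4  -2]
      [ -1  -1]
The point (6, 0) satisfies every constraint, so the LP is feasible; the constraints give p ≤ 6 and q ≤ 14, which with p, q ≥ 0 keep the feasible region inside a bounded box. A feasible, bounded LP attains a finite optimum at a vertex.

Evaluating z = -9p - 8q at each vertex:
  (4, 0): z = -36
  (6, 0): z = -54
  (0, 6): z = -48
  (0, 4): z = -32

The LP has an optimal solution: (6, 0) with z = -54.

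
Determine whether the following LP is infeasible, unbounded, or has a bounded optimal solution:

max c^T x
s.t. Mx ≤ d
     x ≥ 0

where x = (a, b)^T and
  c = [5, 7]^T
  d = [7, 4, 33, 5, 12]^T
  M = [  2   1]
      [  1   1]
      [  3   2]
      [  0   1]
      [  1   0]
The point (0, 4) satisfies every constraint, so the LP is feasible; the constraints give a ≤ 12 and b ≤ 5, which with a, b ≥ 0 keep the feasible region inside a bounded box. A feasible, bounded LP attains a finite optimum at a vertex.

Bounded optimum: z* = 28 at (0, 4).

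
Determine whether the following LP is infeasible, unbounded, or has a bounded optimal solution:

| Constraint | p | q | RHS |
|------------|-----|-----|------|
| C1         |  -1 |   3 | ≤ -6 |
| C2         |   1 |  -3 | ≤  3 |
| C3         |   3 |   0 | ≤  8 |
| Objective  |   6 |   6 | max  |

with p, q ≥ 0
C2 requires p - 3q ≤ 3, while C1 (-p + 3q ≤ -6) is equivalent to p - 3q ≥ 6. Together they would need 6 ≤ p - 3q ≤ 3, which is impossible since 6 > 3. No point satisfies all constraints.

Infeasible: no point satisfies all constraints simultaneously.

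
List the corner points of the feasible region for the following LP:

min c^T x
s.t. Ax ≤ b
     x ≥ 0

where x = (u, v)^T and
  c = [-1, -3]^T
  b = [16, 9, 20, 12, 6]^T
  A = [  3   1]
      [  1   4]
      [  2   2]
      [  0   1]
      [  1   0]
Each vertex is the intersection of two constraint boundaries that also satisfies all remaining constraints:
  u = 0 and v = 0 → (0, 0)
  3u + v = 16 and v = 0 → (5.333, 0)
  3u + v = 16 and u + 4v = 9 → (5, 1)
  u + 4v = 9 and u = 0 → (0, 2.25)

Vertices: (0, 0), (5.333, 0), (5, 1), (0, 2.25)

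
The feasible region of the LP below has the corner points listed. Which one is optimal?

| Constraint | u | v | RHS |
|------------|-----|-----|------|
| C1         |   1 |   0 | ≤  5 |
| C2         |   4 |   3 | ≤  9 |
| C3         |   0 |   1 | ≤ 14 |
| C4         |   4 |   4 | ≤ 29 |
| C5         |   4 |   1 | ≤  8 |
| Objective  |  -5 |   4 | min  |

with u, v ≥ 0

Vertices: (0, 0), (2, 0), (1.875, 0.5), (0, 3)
Evaluating z = -5u + 4v at each vertex:
  (0, 0): z = 0
  (2, 0): z = -10
  (1.875, 0.5): z = -7.375
  (0, 3): z = 12

The smallest value is z = -10, attained at (2, 0).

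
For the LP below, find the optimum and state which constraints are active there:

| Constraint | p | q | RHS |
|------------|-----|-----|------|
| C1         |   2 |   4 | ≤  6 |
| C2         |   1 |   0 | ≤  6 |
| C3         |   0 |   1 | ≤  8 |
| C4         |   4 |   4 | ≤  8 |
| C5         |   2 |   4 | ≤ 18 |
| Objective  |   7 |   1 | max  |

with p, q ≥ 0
Optimal: p = 2, q = 0
Slack at optimum:
  C1: slack = 2
  C2: slack = 4
  C3: slack = 8
  C4: slack = 0 (binding)
  C5: slack = 14
  p ≥ 0: p = 2
  q ≥ 0: q = 0 (binding)
Binding constraints: C4, q ≥ 0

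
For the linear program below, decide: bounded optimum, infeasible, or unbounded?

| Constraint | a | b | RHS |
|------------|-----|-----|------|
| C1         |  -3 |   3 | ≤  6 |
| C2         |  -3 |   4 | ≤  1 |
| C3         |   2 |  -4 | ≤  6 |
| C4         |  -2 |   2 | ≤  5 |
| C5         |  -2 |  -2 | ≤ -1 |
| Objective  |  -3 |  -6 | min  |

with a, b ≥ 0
Feasible point: (1, 0) satisfies every constraint, so the LP is feasible.
Direction d = (4, 3): for each constraint row a, a·d ≤ 0 —
  (-3)(4) + (3)(3) = -3 ≤ 0
  (-3)(4) + (4)(3) = 0 ≤ 0
  (2)(4) + (-4)(3) = -4 ≤ 0
  (-2)(4) + (2)(3) = -2 ≤ 0
  (-2)(4) + (-2)(3) = -14 ≤ 0
and d ≥ 0, so (1, 0) + t·d stays feasible for every t ≥ 0. Along this ray z = -3a - 6b changes by -30 per unit t, so z → −∞.

Unbounded — the objective can decrease without bound over the feasible region.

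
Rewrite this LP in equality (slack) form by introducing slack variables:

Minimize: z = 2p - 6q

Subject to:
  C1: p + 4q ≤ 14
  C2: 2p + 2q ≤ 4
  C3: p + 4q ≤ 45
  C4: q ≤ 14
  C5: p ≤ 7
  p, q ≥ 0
min z = 2p - 6q

s.t.
  p + 4q + s1 = 14
  2p + 2q + s2 = 4
  p + 4q + s3 = 45
  q + s4 = 14
  p + s5 = 7
  p, q, s1, s2, s3, s4, s5 ≥ 0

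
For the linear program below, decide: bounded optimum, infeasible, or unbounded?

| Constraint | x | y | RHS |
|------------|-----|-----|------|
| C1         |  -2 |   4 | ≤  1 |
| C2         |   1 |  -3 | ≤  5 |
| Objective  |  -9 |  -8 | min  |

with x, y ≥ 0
Feasible point: (0, 0) satisfies every constraint, so the LP is feasible.
Direction d = (2, 1): for each constraint row a, a·d ≤ 0 —
  (-2)(2) + (4)(1) = 0 ≤ 0
  (1)(2) + (-3)(1) = -1 ≤ 0
and d ≥ 0, so (0, 0) + t·d stays feasible for every t ≥ 0. Along this ray z = -9x - 8y changes by -26 per unit t, so z → −∞.

Unbounded — the objective can decrease without bound over the feasible region.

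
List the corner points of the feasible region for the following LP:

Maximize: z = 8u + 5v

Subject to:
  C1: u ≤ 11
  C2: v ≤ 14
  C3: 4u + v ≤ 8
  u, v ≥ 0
Each vertex is the intersection of two constraint boundaries that also satisfies all remaining constraints:
  u = 0 and v = 0 → (0, 0)
  4u + v = 8 and v = 0 → (2, 0)
  4u + v = 8 and u = 0 → (0, 8)

Vertices: (0, 0), (2, 0), (0, 8)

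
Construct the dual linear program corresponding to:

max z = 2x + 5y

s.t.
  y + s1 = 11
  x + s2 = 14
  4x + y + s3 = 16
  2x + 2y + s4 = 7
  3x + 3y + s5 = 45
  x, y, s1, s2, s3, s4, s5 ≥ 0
Minimize: z = 11y1 + 14y2 + 16y3 + 7y4 + 45y5

Subject to:
  C1: -y2 - 4y3 - 2y4 - 3y5 ≤ -2
  C2: -y1 - y3 - 2y4 - 3y5 ≤ -5
  y1, y2, y3, y4, y5 ≥ 0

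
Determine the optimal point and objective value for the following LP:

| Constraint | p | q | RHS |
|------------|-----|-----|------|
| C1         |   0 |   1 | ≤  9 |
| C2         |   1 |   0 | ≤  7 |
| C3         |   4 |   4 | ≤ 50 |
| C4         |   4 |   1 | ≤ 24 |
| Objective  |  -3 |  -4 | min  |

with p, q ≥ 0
p = 3.5, q = 9, z = -46.5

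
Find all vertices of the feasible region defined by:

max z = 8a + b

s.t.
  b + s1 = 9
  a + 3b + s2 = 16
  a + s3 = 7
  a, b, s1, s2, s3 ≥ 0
Each vertex is the intersection of two constraint boundaries that also satisfies all remaining constraints:
  a = 0 and b = 0 → (0, 0)
  a = 7 and b = 0 → (7, 0)
  a + 3b = 16 and a = 7 → (7, 3)
  a + 3b = 16 and a = 0 → (0, 5.333)

Vertices: (0, 0), (7, 0), (7, 3), (0, 5.333)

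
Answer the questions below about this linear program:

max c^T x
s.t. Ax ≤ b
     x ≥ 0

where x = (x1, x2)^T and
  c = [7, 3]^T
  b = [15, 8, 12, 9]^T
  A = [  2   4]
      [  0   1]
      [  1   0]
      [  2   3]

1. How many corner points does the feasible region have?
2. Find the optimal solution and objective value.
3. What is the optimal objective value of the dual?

1. 3
2. x1 = 4.5, x2 = 0, z = 31.5
3. 31.5 (by strong duality, equal to the primal optimum)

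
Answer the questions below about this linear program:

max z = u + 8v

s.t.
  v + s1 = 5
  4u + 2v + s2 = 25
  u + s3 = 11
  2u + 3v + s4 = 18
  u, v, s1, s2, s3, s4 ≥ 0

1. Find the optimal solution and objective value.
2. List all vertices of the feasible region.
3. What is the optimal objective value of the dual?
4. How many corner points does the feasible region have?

1. u = 1.5, v = 5, z = 41.5
2. (0, 0), (6.25, 0), (4.875, 2.75), (1.5, 5), (0, 5)
3. 41.5 (by strong duality, equal to the primal optimum)
4. 5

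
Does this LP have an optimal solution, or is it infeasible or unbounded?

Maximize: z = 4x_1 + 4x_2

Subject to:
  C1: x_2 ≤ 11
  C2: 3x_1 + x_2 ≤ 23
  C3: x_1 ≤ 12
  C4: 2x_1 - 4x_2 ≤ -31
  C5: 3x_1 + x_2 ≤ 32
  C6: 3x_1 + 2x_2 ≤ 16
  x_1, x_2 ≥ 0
The point (0, 8) satisfies every constraint, so the LP is feasible; the constraints give x_1 ≤ 12 and x_2 ≤ 11, which with x_1, x_2 ≥ 0 keep the feasible region inside a bounded box. A feasible, bounded LP attains a finite optimum at a vertex.

Feasible with finite optimum z* = 32 at (0, 8).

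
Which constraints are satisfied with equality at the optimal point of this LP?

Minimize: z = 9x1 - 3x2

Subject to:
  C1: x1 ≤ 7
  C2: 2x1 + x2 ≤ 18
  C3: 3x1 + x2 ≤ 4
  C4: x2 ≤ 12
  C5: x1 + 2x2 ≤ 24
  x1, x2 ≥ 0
Optimal: x1 = 0, x2 = 4
Slack at optimum:
  C1: slack = 7
  C2: slack = 14
  C3: slack = 0 (binding)
  C4: slack = 8
  C5: slack = 16
  x1 ≥ 0: x1 = 0 (binding)
  x2 ≥ 0: x2 = 4
Binding constraints: C3, x1 ≥ 0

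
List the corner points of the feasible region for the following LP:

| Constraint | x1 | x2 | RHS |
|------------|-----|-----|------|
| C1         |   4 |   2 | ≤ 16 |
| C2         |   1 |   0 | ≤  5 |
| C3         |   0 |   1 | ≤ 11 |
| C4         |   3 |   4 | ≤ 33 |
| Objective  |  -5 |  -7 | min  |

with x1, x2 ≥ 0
Each vertex is the intersection of two constraint boundaries that also satisfies all remaining constraints:
  x1 = 0 and x2 = 0 → (0, 0)
  4x1 + 2x2 = 16 and x2 = 0 → (4, 0)
  4x1 + 2x2 = 16 and x1 = 0 → (0, 8)

Vertices: (0, 0), (4, 0), (0, 8)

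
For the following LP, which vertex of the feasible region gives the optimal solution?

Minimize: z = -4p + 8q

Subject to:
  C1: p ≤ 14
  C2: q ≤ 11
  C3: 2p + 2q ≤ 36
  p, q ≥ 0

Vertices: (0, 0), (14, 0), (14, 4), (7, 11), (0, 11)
Evaluating z = -4p + 8q at each vertex:
  (0, 0): z = 0
  (14, 0): z = -56
  (14, 4): z = -24
  (7, 11): z = 60
  (0, 11): z = 88

The smallest value is z = -56, attained at (14, 0).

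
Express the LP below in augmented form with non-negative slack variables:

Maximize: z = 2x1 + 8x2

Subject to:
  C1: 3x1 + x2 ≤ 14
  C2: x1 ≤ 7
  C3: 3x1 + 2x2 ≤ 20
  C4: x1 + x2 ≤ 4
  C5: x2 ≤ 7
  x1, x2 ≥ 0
max z = 2x1 + 8x2

s.t.
  3x1 + x2 + s1 = 14
  x1 + s2 = 7
  3x1 + 2x2 + s3 = 20
  x1 + x2 + s4 = 4
  x2 + s5 = 7
  x1, x2, s1, s2, s3, s4, s5 ≥ 0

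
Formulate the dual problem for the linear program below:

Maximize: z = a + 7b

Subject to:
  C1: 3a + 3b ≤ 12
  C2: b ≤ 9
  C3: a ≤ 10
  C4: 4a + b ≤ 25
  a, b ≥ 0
Minimize: z = 12y1 + 9y2 + 10y3 + 25y4

Subject to:
  C1: -3y1 - y3 - 4y4 ≤ -1
  C2: -3y1 - y2 - y4 ≤ -7
  y1, y2, y3, y4 ≥ 0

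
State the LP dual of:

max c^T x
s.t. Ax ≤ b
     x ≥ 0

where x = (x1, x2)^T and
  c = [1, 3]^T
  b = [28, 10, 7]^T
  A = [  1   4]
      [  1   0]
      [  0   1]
Minimize: z = 28y1 + 10y2 + 7y3

Subject to:
  C1: -y1 - y2 ≤ -1
  C2: -4y1 - y3 ≤ -3
  y1, y2, y3 ≥ 0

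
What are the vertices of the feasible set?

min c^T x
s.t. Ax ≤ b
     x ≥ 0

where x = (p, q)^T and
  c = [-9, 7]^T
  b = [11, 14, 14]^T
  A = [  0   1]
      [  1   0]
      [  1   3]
Each vertex is the intersection of two constraint boundaries that also satisfies all remaining constraints:
  p = 0 and q = 0 → (0, 0)
  p = 14 and p + 3q = 14 → (14, 0)
  p + 3q = 14 and p = 0 → (0, 4.667)

Vertices: (0, 0), (14, 0), (0, 4.667)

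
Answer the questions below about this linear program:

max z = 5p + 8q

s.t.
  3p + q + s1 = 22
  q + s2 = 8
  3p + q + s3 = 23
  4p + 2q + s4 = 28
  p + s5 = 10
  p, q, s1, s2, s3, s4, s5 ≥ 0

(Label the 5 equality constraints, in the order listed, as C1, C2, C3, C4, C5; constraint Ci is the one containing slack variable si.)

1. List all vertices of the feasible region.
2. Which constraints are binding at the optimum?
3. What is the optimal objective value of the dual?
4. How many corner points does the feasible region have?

1. (0, 0), (7, 0), (3, 8), (0, 8)
2. C2, C4
3. 79 (by strong duality, equal to the primal optimum)
4. 4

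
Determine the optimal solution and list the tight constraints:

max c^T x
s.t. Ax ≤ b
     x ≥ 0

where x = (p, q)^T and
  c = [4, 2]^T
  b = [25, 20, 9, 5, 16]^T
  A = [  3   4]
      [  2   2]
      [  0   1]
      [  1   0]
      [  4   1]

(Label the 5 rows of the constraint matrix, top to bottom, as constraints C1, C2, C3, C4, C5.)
Optimal: p = 3, q = 4
Slack at optimum:
  C1: slack = 0 (binding)
  C2: slack = 6
  C3: slack = 5
  C4: slack = 2
  C5: slack = 0 (binding)
  p ≥ 0: p = 3
  q ≥ 0: q = 4
Binding constraints: C1, C5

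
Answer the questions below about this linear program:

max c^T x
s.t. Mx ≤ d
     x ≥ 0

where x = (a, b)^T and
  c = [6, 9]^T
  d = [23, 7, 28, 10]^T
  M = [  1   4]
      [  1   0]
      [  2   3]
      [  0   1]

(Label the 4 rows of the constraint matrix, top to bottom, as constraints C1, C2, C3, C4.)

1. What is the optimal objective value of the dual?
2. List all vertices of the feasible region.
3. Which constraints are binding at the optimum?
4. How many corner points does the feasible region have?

1. 78 (by strong duality, equal to the primal optimum)
2. (0, 0), (7, 0), (7, 4), (0, 5.75)
3. C1, C2
4. 4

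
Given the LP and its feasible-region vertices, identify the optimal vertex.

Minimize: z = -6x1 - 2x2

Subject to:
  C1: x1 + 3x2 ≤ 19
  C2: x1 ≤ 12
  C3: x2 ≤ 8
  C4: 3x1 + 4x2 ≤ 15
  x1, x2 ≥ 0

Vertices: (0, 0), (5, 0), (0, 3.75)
(5, 0) with z = -30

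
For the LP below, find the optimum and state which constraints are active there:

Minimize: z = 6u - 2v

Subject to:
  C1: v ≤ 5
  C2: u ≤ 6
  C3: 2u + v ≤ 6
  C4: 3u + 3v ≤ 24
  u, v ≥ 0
Optimal: u = 0, v = 5
Slack at optimum:
  C1: slack = 0 (binding)
  C2: slack = 6
  C3: slack = 1
  C4: slack = 9
  u ≥ 0: u = 0 (binding)
  v ≥ 0: v = 5
Binding constraints: C1, u ≥ 0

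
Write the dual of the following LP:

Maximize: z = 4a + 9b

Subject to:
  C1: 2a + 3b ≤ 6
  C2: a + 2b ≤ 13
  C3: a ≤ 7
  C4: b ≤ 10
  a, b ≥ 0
Minimize: z = 6y1 + 13y2 + 7y3 + 10y4

Subject to:
  C1: -2y1 - y2 - y3 ≤ -4
  C2: -3y1 - 2y2 - y4 ≤ -9
  y1, y2, y3, y4 ≥ 0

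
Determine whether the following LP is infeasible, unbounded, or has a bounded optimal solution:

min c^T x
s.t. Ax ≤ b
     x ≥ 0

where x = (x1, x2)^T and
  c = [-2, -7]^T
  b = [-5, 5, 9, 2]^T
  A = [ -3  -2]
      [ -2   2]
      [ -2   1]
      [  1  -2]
Feasible point: (1, 1) satisfies every constraint, so the LP is feasible.
Direction d = (1, 1): for each constraint row a, a·d ≤ 0 —
  (-3)(1) + (-2)(1) = -5 ≤ 0
  (-2)(1) + (2)(1) = 0 ≤ 0
  (-2)(1) + (1)(1) = -1 ≤ 0
  (1)(1) + (-2)(1) = -1 ≤ 0
and d ≥ 0, so (1, 1) + t·d stays feasible for every t ≥ 0. Along this ray z = -2x1 - 7x2 changes by -9 per unit t, so z → −∞.

Unbounded — the objective can decrease without bound over the feasible region.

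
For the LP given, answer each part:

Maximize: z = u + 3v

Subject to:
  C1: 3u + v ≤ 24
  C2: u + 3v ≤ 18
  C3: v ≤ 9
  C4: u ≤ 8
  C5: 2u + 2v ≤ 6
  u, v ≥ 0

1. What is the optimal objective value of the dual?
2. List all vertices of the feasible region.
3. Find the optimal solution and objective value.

1. 9 (by strong duality, equal to the primal optimum)
2. (0, 0), (3, 0), (0, 3)
3. u = 0, v = 3, z = 9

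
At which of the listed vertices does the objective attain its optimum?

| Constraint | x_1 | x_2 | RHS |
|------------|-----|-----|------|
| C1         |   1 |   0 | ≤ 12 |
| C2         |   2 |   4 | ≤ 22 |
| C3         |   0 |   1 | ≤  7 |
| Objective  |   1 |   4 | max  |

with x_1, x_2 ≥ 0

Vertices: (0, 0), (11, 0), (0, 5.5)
Evaluating z = x_1 + 4x_2 at each vertex:
  (0, 0): z = 0
  (11, 0): z = 11
  (0, 5.5): z = 22

The largest value is z = 22, attained at (0, 5.5).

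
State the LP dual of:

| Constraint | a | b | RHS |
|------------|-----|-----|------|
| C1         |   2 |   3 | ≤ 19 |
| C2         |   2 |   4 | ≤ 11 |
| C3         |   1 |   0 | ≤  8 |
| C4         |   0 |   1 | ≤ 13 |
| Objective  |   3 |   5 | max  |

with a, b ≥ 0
Minimize: z = 19y1 + 11y2 + 8y3 + 13y4

Subject to:
  C1: -2y1 - 2y2 - y3 ≤ -3
  C2: -3y1 - 4y2 - y4 ≤ -5
  y1, y2, y3, y4 ≥ 0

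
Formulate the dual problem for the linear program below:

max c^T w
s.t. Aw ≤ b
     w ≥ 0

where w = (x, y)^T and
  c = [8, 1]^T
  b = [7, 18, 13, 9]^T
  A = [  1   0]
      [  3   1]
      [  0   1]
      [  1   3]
Minimize: z = 7y1 + 18y2 + 13y3 + 9y4

Subject to:
  C1: -y1 - 3y2 - y4 ≤ -8
  C2: -y2 - y3 - 3y4 ≤ -1
  y1, y2, y3, y4 ≥ 0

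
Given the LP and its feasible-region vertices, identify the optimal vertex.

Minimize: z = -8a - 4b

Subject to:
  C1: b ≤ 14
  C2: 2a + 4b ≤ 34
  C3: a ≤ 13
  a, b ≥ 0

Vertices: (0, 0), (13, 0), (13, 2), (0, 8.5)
(13, 2) with z = -112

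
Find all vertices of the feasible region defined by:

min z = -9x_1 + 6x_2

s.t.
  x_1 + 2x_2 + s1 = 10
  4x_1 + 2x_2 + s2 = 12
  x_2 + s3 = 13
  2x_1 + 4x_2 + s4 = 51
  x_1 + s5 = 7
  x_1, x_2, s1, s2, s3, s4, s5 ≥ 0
Each vertex is the intersection of two constraint boundaries that also satisfies all remaining constraints:
  x_1 = 0 and x_2 = 0 → (0, 0)
  4x_1 + 2x_2 = 12 and x_2 = 0 → (3, 0)
  x_1 + 2x_2 = 10 and 4x_1 + 2x_2 = 12 → (0.6667, 4.667)
  x_1 + 2x_2 = 10 and x_1 = 0 → (0, 5)

Vertices: (0, 0), (3, 0), (0.6667, 4.667), (0, 5)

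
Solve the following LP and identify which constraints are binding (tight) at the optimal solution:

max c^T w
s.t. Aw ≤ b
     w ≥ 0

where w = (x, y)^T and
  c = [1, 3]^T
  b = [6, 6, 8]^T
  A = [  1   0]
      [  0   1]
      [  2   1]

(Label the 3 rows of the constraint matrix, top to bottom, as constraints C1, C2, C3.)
Optimal: x = 1, y = 6
Binding: C2, C3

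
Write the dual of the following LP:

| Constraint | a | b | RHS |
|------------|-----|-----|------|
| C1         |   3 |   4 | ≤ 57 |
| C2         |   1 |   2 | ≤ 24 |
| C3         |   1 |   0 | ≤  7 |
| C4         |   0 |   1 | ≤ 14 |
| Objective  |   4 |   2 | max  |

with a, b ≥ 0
Minimize: z = 57y1 + 24y2 + 7y3 + 14y4

Subject to:
  C1: -3y1 - y2 - y3 ≤ -4
  C2: -4y1 - 2y2 - y4 ≤ -2
  y1, y2, y3, y4 ≥ 0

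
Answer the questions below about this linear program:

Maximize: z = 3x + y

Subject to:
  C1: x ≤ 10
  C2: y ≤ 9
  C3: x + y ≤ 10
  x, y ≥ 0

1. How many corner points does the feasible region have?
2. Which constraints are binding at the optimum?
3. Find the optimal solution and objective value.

1. 4
2. C1, C3, y ≥ 0
3. x = 10, y = 0, z = 30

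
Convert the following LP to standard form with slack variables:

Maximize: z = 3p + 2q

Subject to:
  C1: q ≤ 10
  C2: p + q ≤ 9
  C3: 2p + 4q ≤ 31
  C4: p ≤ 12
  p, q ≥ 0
max z = 3p + 2q

s.t.
  q + s1 = 10
  p + q + s2 = 9
  2p + 4q + s3 = 31
  p + s4 = 12
  p, q, s1, s2, s3, s4 ≥ 0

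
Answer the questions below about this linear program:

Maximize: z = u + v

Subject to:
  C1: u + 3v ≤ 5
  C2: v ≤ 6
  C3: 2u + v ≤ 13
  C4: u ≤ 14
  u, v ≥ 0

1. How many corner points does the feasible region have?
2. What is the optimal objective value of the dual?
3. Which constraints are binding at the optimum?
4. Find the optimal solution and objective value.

1. 3
2. 5 (by strong duality, equal to the primal optimum)
3. C1, v ≥ 0
4. u = 5, v = 0, z = 5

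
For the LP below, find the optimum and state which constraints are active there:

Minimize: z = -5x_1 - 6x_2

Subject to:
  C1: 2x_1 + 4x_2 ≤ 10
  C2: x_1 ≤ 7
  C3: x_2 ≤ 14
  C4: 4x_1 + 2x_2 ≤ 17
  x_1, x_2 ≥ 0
Optimal: x_1 = 4, x_2 = 0.5
Binding: C1, C4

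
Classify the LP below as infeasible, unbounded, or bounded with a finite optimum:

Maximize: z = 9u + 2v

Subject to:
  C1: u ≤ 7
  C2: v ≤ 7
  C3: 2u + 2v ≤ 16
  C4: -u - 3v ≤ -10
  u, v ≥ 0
The point (7, 1) satisfies every constraint, so the LP is feasible; the constraints give u ≤ 7 and v ≤ 7, which with u, v ≥ 0 keep the feasible region inside a bounded box. A feasible, bounded LP attains a finite optimum at a vertex.

Evaluating z = 9u + 2v at each vertex:
  (0, 3.333): z = 6.667
  (7, 1): z = 65
  (1, 7): z = 23
  (0, 7): z = 14

The LP has an optimal solution: (7, 1) with z = 65.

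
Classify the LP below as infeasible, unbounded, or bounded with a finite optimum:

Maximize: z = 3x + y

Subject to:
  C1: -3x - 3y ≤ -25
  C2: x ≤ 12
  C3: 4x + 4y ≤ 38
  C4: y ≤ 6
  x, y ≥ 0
The point (9.5, 0) satisfies every constraint, so the LP is feasible; the constraints give x ≤ 12 and y ≤ 6, which with x, y ≥ 0 keep the feasible region inside a bounded box. A feasible, bounded LP attains a finite optimum at a vertex.

Evaluating z = 3x + y at each vertex:
  (8.333, 0): z = 25
  (9.5, 0): z = 28.5
  (3.5, 6): z = 16.5
  (2.333, 6): z = 13

Bounded optimum: z* = 28.5 at (9.5, 0).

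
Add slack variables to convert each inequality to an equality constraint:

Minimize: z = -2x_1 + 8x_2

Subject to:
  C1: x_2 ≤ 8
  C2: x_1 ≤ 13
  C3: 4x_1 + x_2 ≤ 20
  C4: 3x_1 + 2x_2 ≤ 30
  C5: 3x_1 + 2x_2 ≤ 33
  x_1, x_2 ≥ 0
min z = -2x_1 + 8x_2

s.t.
  x_2 + s1 = 8
  x_1 + s2 = 13
  4x_1 + x_2 + s3 = 20
  3x_1 + 2x_2 + s4 = 30
  3x_1 + 2x_2 + s5 = 33
  x_1, x_2, s1, s2, s3, s4, s5 ≥ 0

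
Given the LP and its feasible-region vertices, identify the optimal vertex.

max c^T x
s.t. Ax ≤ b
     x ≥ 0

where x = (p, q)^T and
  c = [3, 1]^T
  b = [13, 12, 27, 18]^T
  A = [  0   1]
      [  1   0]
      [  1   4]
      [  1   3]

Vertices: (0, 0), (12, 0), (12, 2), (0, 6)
Evaluating z = 3p + q at each vertex:
  (0, 0): z = 0
  (12, 0): z = 36
  (12, 2): z = 38
  (0, 6): z = 6

The largest value is z = 38, attained at (12, 2).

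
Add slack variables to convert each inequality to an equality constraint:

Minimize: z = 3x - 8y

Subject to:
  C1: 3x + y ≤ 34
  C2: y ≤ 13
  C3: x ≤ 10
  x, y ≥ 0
min z = 3x - 8y

s.t.
  3x + y + s1 = 34
  y + s2 = 13
  x + s3 = 10
  x, y, s1, s2, s3 ≥ 0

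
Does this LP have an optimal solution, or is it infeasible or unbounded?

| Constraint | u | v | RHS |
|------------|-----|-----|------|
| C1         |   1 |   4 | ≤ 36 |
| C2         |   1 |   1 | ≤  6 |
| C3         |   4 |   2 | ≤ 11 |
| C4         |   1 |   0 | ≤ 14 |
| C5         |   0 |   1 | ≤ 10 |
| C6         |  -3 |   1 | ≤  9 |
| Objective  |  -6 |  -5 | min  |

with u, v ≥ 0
The point (0, 5.5) satisfies every constraint, so the LP is feasible; the constraints give u ≤ 14 and v ≤ 10, which with u, v ≥ 0 keep the feasible region inside a bounded box. A feasible, bounded LP attains a finite optimum at a vertex.

Feasible with finite optimum z* = -27.5 at (0, 5.5).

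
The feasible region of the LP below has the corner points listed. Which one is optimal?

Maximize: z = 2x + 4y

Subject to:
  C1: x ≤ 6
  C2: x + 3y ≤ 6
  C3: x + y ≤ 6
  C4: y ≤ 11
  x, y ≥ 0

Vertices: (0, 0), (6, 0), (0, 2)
Evaluating z = 2x + 4y at each vertex:
  (0, 0): z = 0
  (6, 0): z = 12
  (0, 2): z = 8

The largest value is z = 12, attained at (6, 0).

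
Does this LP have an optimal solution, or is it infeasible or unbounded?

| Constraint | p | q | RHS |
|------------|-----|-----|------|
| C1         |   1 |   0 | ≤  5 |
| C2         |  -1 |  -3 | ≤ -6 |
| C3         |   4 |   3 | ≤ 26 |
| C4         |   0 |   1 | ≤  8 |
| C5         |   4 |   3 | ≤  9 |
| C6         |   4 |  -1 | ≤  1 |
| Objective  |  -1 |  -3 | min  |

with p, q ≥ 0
The point (0, 3) satisfies every constraint, so the LP is feasible; the constraints give p ≤ 5 and q ≤ 8, which with p, q ≥ 0 keep the feasible region inside a bounded box. A feasible, bounded LP attains a finite optimum at a vertex.

Evaluating z = -p - 3q at each vertex:
  (0, 2): z = -6
  (0.6923, 1.769): z = -6
  (0.75, 2): z = -6.75
  (0, 3): z = -9

Bounded optimum: z* = -9 at (0, 3).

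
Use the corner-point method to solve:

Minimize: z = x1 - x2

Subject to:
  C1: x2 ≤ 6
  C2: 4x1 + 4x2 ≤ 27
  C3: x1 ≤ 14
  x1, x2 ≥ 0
x1 = 0, x2 = 6, z = -6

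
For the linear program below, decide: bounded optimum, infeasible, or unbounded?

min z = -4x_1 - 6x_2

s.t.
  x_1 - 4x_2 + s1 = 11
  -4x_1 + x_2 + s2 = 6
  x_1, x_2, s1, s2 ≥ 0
Feasible point: (0, 0) satisfies every constraint, so the LP is feasible.
Direction d = (1, 1): for each constraint row a, a·d ≤ 0 —
  (1)(1) + (-4)(1) = -3 ≤ 0
  (-4)(1) + (1)(1) = -3 ≤ 0
and d ≥ 0, so (0, 0) + t·d stays feasible for every t ≥ 0. Along this ray z = -4x_1 - 6x_2 changes by -10 per unit t, so z → −∞.

Unbounded — the objective can decrease without bound over the feasible region.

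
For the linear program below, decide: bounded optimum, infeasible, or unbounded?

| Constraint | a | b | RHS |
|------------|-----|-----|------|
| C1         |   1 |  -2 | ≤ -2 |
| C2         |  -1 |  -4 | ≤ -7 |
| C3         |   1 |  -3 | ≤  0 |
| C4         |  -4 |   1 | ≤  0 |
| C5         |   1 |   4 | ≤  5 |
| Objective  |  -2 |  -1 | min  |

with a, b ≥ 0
C5 requires a + 4b ≤ 5, while C2 (-a - 4b ≤ -7) is equivalent to a + 4b ≥ 7. Together they would need 7 ≤ a + 4b ≤ 5, which is impossible since 7 > 5. No point satisfies all constraints.

The feasible region is empty; the LP is infeasible.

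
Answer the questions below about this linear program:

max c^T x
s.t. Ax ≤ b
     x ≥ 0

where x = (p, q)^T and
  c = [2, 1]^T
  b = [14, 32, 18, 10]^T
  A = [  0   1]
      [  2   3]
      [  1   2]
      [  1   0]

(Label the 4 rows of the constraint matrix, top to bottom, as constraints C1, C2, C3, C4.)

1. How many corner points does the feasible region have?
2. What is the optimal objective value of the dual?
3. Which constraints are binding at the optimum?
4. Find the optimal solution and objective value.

1. 4
2. 24 (by strong duality, equal to the primal optimum)
3. C2, C3, C4
4. p = 10, q = 4, z = 24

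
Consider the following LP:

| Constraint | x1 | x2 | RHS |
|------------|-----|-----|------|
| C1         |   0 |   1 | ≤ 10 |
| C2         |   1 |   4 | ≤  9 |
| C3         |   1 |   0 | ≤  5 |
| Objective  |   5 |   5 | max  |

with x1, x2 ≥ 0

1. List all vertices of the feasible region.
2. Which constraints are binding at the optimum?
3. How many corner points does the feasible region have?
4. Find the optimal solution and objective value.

1. (0, 0), (5, 0), (5, 1), (0, 2.25)
2. C2, C3
3. 4
4. x1 = 5, x2 = 1, z = 30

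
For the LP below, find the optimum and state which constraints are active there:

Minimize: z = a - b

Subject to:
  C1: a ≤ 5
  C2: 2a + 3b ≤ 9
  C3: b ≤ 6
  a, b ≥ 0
Optimal: a = 0, b = 3
Binding: C2, a ≥ 0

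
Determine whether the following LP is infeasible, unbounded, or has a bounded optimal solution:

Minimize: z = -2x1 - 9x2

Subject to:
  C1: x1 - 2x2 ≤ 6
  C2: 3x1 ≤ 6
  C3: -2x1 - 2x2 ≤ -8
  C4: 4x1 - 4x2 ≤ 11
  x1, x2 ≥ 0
Feasible point: (0, 4) satisfies every constraint, so the LP is feasible.
Direction d = (0, 1): for each constraint row a, a·d ≤ 0 —
  (1)(0) + (-2)(1) = -2 ≤ 0
  (3)(0) + (0)(1) = 0 ≤ 0
  (-2)(0) + (-2)(1) = -2 ≤ 0
  (4)(0) + (-4)(1) = -4 ≤ 0
and d ≥ 0, so (0, 4) + t·d stays feasible for every t ≥ 0. Along this ray z = -2x1 - 9x2 changes by -9 per unit t, so z → −∞.

Unbounded: there is a feasible ray along which z → −∞.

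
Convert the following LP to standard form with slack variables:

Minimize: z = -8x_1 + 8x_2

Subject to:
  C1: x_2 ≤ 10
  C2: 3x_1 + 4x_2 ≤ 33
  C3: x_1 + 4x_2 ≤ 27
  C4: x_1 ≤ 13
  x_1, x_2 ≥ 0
min z = -8x_1 + 8x_2

s.t.
  x_2 + s1 = 10
  3x_1 + 4x_2 + s2 = 33
  x_1 + 4x_2 + s3 = 27
  x_1 + s4 = 13
  x_1, x_2, s1, s2, s3, s4 ≥ 0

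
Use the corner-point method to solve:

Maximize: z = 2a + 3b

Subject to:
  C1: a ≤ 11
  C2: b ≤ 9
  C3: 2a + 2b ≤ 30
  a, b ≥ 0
a = 6, b = 9, z = 39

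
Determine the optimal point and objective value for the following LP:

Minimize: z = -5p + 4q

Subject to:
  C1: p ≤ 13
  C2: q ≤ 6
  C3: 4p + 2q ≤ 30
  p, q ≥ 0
Each vertex is the intersection of two constraint boundaries that also satisfies all remaining constraints:
  p = 0 and q = 0 → (0, 0)
  4p + 2q = 30 and q = 0 → (7.5, 0)
  q = 6 and 4p + 2q = 30 → (4.5, 6)
  q = 6 and p = 0 → (0, 6)

Evaluating z = -5p + 4q at each vertex:
  (0, 0): z = 0
  (7.5, 0): z = -37.5
  (4.5, 6): z = 1.5
  (0, 6): z = 24

The minimum is at (7.5, 0) with z = -37.5.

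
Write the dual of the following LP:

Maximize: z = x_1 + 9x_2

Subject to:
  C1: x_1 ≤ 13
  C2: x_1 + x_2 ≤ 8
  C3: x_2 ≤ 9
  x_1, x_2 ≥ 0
Minimize: z = 13y1 + 8y2 + 9y3

Subject to:
  C1: -y1 - y2 ≤ -1
  C2: -y2 - y3 ≤ -9
  y1, y2, y3 ≥ 0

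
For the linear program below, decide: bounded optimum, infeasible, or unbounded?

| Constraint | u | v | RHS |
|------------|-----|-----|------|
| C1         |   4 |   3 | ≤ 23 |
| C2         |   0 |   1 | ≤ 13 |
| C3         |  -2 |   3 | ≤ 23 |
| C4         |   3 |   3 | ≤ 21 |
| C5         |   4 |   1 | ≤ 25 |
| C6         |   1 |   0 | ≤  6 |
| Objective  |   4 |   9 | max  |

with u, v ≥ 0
The point (0, 7) satisfies every constraint, so the LP is feasible; the constraints give u ≤ 6 and v ≤ 13, which with u, v ≥ 0 keep the feasible region inside a bounded box. A feasible, bounded LP attains a finite optimum at a vertex.

Evaluating z = 4u + 9v at each vertex:
  (0, 0): z = 0
  (5.75, 0): z = 23
  (2, 5): z = 53
  (0, 7): z = 63

Bounded optimum: z* = 63 at (0, 7).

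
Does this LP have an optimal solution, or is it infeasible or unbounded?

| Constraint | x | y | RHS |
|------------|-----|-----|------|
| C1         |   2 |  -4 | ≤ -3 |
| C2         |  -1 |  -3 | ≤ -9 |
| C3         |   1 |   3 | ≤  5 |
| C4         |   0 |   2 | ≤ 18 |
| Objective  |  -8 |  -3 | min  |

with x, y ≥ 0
C3 requires x + 3y ≤ 5, while C2 (-x - 3y ≤ -9) is equivalent to x + 3y ≥ 9. Together they would need 9 ≤ x + 3y ≤ 5, which is impossible since 9 > 5. No point satisfies all constraints.

Infeasible — the constraint set is empty.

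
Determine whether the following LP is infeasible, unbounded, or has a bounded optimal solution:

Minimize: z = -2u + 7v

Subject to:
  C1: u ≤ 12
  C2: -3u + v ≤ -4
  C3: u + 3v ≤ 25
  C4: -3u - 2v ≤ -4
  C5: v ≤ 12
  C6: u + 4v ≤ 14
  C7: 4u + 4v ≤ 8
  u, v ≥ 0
The point (2, 0) satisfies every constraint, so the LP is feasible; the constraints give u ≤ 12 and v ≤ 12, which with u, v ≥ 0 keep the feasible region inside a bounded box. A feasible, bounded LP attains a finite optimum at a vertex.

Evaluating z = -2u + 7v at each vertex:
  (1.333, 0): z = -2.667
  (2, 0): z = -4
  (1.5, 0.5): z = 0.5

The LP has an optimal solution: (2, 0) with z = -4.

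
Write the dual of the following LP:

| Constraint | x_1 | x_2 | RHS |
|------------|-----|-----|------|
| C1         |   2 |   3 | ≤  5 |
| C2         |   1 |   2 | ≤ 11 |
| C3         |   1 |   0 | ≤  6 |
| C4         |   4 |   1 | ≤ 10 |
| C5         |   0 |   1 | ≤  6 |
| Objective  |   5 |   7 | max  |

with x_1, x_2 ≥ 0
Minimize: z = 5y1 + 11y2 + 6y3 + 10y4 + 6y5

Subject to:
  C1: -2y1 - y2 - y3 - 4y4 ≤ -5
  C2: -3y1 - 2y2 - y4 - y5 ≤ -7
  y1, y2, y3, y4, y5 ≥ 0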